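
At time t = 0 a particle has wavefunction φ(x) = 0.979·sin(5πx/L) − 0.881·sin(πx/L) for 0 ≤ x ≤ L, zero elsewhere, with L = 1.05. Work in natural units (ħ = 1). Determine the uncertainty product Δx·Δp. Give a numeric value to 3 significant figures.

Δx = √(⟨x²⟩−⟨x⟩²), Δp = √(⟨p²⟩−⟨p⟩²).
On 0 ≤ x ≤ L (j ≠ l): ∫sin²(jπx/L) dx = L/2, ∫sin(jπx/L)·sin(lπx/L) dx = 0; diagonal moments ∫x·sin²(jπx/L) dx = L²/4, ∫x²·sin²(jπx/L) dx = L³·(1/6 − 1/(4j²π²)); cross terms ∫x·sin(jπx/L)·sin(lπx/L) dx = 0 for j + l even and −4jlL²/(π²(j² − l²)²) for j + l odd, ∫x²·sin(jπx/L)·sin(lπx/L) dx = (−1)^(j+l)·4jlL³/(π²(j² − l²)²); higher powers the same way via product-to-sum and parts. d²/dx² sin(jπx/L) = −(jπ/L)²·sin(jπx/L); on 0 ≤ x ≤ L, ∫sin²(jπx/L) dx = L/2 and ∫sin(jπx/L)·sin(lπx/L) dx = 0 for j ≠ l, so only diagonal terms survive in ∫|φ|² and ∫φ·φ″; ∫φ·φ′ dx = [φ²/2] between the walls = 0.
Normalization: ∫|φ|² dx = 0.91067.
⟨x⟩ = 0.52500, ⟨x²⟩ = 0.33356 ⇒ Δx = 0.24070.
⟨p⟩ = 0.0000, ⟨p²⟩ = 127.66 ⇒ Δp = 11.299.
Δx·Δp = 2.7196.

2.72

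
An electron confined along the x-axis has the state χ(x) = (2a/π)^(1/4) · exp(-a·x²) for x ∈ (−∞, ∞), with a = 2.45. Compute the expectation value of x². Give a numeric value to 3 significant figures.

0.102

⟨x²⟩ = ∫ x²·|χ|² dx (integrals over the domain).
Gaussian moments: ∫x^(2j)·e^(−2ax²) dx = (2j−1)!!/(4a)^j · √(π/(2a)), odd powers integrate to 0; here √(π/(2a)) = 0.80071.
⟨x²⟩ = 0.10204.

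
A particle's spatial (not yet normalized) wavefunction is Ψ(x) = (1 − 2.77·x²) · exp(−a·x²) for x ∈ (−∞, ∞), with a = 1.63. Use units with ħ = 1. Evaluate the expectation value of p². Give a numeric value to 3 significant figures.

p² Ψ = −ħ² d²Ψ/dx²; ⟨p²⟩ = −ħ² ∫ Ψ*·Ψ'' dx / ∫|Ψ|² dx.
Expand each integrand as polynomial × e^(−2ax²) and use ∫x^(2j)·e^(−2ax²) dx = (2j−1)!!/(4a)^j · √(π/(2a)), odd powers → 0; here √(π/(2a)) = 0.98167. Differentiate with the product rule, d/dx e^(−ax²) = −2ax·e^(−ax²).
State is unnormalized: ∫|Ψ|² dx = 0.67911, and ∫Ψ*·(−ħ² Ψ'') dx = 4.9814, so ⟨p²⟩ = 4.9814 / 0.67911.
⟨p²⟩ = 7.3352.

7.34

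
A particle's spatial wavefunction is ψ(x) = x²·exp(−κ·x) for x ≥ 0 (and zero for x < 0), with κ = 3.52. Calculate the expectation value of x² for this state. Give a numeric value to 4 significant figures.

⟨x²⟩ = ∫ x²·|ψ|² dx / ∫|ψ|² dx (integrals over the domain).
Every integrand reduces to terms xʲ·e^(−2κx) on [0, ∞); use ∫₀^∞ xʲ·e^(−2κx) dx = j!/(2κ)^(j+1).
State is unnormalized: ∫|ψ|² dx = 0.0013879, and ∫ψ*·x²·ψ dx = 0.00084009, so ⟨x²⟩ = 0.00084009 / 0.0013879.
⟨x²⟩ = 0.60531.

0.6053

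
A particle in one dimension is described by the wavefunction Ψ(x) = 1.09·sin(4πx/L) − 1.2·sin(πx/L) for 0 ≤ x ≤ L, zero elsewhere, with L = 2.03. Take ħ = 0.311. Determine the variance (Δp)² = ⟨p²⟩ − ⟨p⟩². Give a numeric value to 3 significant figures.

Compute ⟨p⟩ and ⟨p²⟩ separately; (Δp)² = ⟨p²⟩ − ⟨p⟩².
d²/dx² sin(jπx/L) = −(jπ/L)²·sin(jπx/L); on 0 ≤ x ≤ L, ∫sin²(jπx/L) dx = L/2 and ∫sin(jπx/L)·sin(lπx/L) dx = 0 for j ≠ l, so only diagonal terms survive in ∫|Ψ|² and ∫Ψ·Ψ″; ∫Ψ·Ψ′ dx = [Ψ²/2] between the walls = 0.
Normalization: ∫|Ψ|² dx = 2.6675.
⟨p⟩ = 0.0000 and ⟨p²⟩ = 1.8025.
(Δp)² = 1.8025 − (0.0000)² = 1.8025.

1.80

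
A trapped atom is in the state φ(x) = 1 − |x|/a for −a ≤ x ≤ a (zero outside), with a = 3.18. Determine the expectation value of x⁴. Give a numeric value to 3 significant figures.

⟨x⁴⟩ = ∫ x⁴·|φ|² dx / ∫|φ|² dx (integrals over the domain).
φ is even, so ∫ over [−a, a] = 2∫₀ᵃ with φ = 1 − x/a there: ∫₀ᵃ (1 − x/a)² dx = a/3, ∫₀ᵃ x²(1 − x/a)² dx = a³/30, ∫₀ᵃ x⁴(1 − x/a)² dx = a⁵/105.
State is unnormalized: ∫|φ|² dx = 2.1200, and ∫φ*·x⁴·φ dx = 6.1941, so ⟨x⁴⟩ = 6.1941 / 2.1200.
⟨x⁴⟩ = 2.9217.

2.92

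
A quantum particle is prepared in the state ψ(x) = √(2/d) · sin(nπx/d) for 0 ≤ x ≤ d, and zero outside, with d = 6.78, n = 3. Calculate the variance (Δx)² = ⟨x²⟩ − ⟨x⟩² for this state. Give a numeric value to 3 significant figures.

Compute ⟨x⟩ and ⟨x²⟩ separately, then (Δx)² = ⟨x²⟩ − ⟨x⟩².
With sin²θ = (1 − cos2θ)/2 on 0 ≤ x ≤ d: ∫sin²(nπx/d) dx = d/2, ∫x·sin²(nπx/d) dx = d²/4, ∫x²·sin²(nπx/d) dx = d³·(1/6 − 1/(4n²π²)); higher powers xᵏ the same way, integrating xᵏ·cos(2nπx/d) by parts.
⟨x⟩ = 3.3900 and ⟨x²⟩ = 15.064.
(Δx)² = 15.064 − (3.3900)² = 3.5719.

3.57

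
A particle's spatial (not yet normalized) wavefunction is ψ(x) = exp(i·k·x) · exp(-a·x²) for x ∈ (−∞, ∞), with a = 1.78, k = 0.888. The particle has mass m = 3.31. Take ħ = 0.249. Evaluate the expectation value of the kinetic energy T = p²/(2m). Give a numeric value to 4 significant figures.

T = −(ħ²/2m) d²/dx², so ⟨T⟩ = −(ħ²/2m) ∫ ψ*·ψ'' dx / ∫|ψ|² dx; with m = 3.31.
Gaussian moments: ∫x^(2j)·e^(−2ax²) dx = (2j−1)!!/(4a)^j · √(π/(2a)), odd powers integrate to 0; here √(π/(2a)) = 0.93940. Derivatives: ψ′ = (ik − 2ax)·ψ, ψ″ = ((ik − 2ax)² − 2a)·ψ; the odd-in-x pieces drop out.
State is unnormalized: ∫|ψ|² dx = 0.93940, and ∫ψ*·(−ħ²/2m · ψ'') dx = 0.022598, so ⟨T⟩ = 0.022598 / 0.93940.
⟨T⟩ = 0.024056.

0.02406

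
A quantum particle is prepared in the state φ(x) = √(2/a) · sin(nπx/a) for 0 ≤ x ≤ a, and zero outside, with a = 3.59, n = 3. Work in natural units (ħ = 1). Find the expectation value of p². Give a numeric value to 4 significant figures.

6.892

p² φ = −ħ² d²φ/dx²; ⟨p²⟩ = −ħ² ∫ φ*·φ'' dx.
d/dx sin(nπx/a) = (nπ/a)·cos(nπx/a) and d²/dx² sin(nπx/a) = −(nπ/a)²·sin(nπx/a); on 0 ≤ x ≤ a, ∫sin²(nπx/a) dx = a/2 and ∫sin(nπx/a)·cos(nπx/a) dx = 0.
⟨p²⟩ = 6.8921.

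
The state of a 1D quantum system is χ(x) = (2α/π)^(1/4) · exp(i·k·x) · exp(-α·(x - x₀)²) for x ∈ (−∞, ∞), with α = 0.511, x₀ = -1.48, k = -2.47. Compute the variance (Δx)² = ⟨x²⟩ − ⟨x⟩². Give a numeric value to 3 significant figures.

Compute ⟨x⟩ and ⟨x²⟩ separately, then (Δx)² = ⟨x²⟩ − ⟨x⟩².
Gaussian moments (u = x − x₀): ∫u^(2j)·e^(−2αu²) du = (2j−1)!!/(4α)^j · √(π/(2α)), odd powers integrate to 0; here √(π/(2α)) = 1.7533.
⟨x⟩ = -1.4800 and ⟨x²⟩ = 2.6796.
(Δx)² = 2.6796 − (-1.4800)² = 0.48924.

0.489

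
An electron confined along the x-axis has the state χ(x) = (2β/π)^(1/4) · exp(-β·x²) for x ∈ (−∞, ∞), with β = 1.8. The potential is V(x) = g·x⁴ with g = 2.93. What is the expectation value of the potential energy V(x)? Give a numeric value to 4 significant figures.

0.1696

⟨V⟩ = ∫ V(x)·|χ|² dx.
Gaussian moments: ∫x^(2j)·e^(−2βx²) dx = (2j−1)!!/(4β)^j · √(π/(2β)), odd powers integrate to 0; here √(π/(2β)) = 0.93417.
⟨V⟩ = 0.16956.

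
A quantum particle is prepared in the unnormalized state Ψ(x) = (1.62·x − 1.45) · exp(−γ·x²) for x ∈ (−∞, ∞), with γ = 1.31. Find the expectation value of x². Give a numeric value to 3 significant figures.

0.264

⟨x²⟩ = ∫ x²·|Ψ|² dx / ∫|Ψ|² dx (integrals over the domain).
Expand each integrand as polynomial × e^(−2γx²) and use ∫x^(2j)·e^(−2γx²) dx = (2j−1)!!/(4γ)^j · √(π/(2γ)), odd powers → 0; here √(π/(2γ)) = 1.0950.
State is unnormalized: ∫|Ψ|² dx = 2.8507, and ∫Ψ*·x²·Ψ dx = 0.75336, so ⟨x²⟩ = 0.75336 / 2.8507.
⟨x²⟩ = 0.26427.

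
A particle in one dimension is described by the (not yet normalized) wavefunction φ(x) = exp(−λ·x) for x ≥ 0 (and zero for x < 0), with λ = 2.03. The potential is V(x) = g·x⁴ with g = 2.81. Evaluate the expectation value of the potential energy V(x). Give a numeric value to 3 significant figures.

⟨V⟩ = ∫ V(x)·|φ|² dx / ∫|φ|² dx.
Every integrand reduces to terms xʲ·e^(−2λx) on [0, ∞); use ∫₀^∞ xʲ·e^(−2λx) dx = j!/(2λ)^(j+1).
State is unnormalized: ∫|φ|² dx = 0.24631, and ∫φ*·V(x)·φ dx = 0.061135, so ⟨V⟩ = 0.061135 / 0.24631.
⟨V⟩ = 0.24821.

0.248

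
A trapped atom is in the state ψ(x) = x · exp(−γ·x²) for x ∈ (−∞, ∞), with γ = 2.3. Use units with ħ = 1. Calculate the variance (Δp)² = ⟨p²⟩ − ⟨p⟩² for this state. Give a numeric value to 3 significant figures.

Compute ⟨p⟩ and ⟨p²⟩ separately; (Δp)² = ⟨p²⟩ − ⟨p⟩².
Expand each integrand as polynomial × e^(−2γx²) and use ∫x^(2j)·e^(−2γx²) dx = (2j−1)!!/(4γ)^j · √(π/(2γ)), odd powers → 0; here √(π/(2γ)) = 0.82641. Differentiate with the product rule, d/dx e^(−γx²) = −2γx·e^(−γx²).
Normalization: ∫|ψ|² dx = 0.089827.
⟨p⟩ = 0.0000 and ⟨p²⟩ = 6.9000.
(Δp)² = 6.9000 − (0.0000)² = 6.9000.

6.90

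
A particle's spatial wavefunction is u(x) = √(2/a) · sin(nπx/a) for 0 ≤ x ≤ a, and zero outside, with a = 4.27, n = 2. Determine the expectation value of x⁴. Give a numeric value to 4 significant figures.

58.39

⟨x⁴⟩ = ∫ x⁴·|u|² dx (integrals over the domain).
With sin²θ = (1 − cos2θ)/2 on 0 ≤ x ≤ a: ∫sin²(nπx/a) dx = a/2, ∫x·sin²(nπx/a) dx = a²/4, ∫x²·sin²(nπx/a) dx = a³·(1/6 − 1/(4n²π²)); higher powers xᵏ the same way, integrating xᵏ·cos(2nπx/a) by parts.
⟨x⁴⟩ = 58.387.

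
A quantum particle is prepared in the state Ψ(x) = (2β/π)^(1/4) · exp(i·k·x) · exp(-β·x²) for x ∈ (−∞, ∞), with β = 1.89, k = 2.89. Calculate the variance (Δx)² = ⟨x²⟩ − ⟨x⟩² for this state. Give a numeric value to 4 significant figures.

Compute ⟨x⟩ and ⟨x²⟩ separately, then (Δx)² = ⟨x²⟩ − ⟨x⟩².
Gaussian moments: ∫x^(2j)·e^(−2βx²) dx = (2j−1)!!/(4β)^j · √(π/(2β)), odd powers integrate to 0; here √(π/(2β)) = 0.91165.
⟨x⟩ = 0.0000 and ⟨x²⟩ = 0.13228.
(Δx)² = 0.13228 − (0.0000)² = 0.13228.

0.1323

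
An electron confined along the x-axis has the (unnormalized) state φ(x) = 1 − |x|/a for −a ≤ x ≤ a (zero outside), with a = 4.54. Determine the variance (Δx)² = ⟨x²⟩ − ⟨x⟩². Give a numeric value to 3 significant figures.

2.06

Compute ⟨x⟩ and ⟨x²⟩ separately, then (Δx)² = ⟨x²⟩ − ⟨x⟩².
φ is even, so ∫ over [−a, a] = 2∫₀ᵃ with φ = 1 − x/a there: ∫₀ᵃ (1 − x/a)² dx = a/3, ∫₀ᵃ x²(1 − x/a)² dx = a³/30, ∫₀ᵃ x⁴(1 − x/a)² dx = a⁵/105.
Normalization: ∫|φ|² dx = 3.0267.
⟨x⟩ = 0.0000 and ⟨x²⟩ = 2.0612.
(Δx)² = 2.0612 − (0.0000)² = 2.0612.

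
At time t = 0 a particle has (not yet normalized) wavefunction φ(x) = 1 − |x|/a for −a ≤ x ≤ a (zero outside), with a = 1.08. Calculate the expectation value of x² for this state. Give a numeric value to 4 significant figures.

⟨x²⟩ = ∫ x²·|φ|² dx / ∫|φ|² dx (integrals over the domain).
φ is even, so ∫ over [−a, a] = 2∫₀ᵃ with φ = 1 − x/a there: ∫₀ᵃ (1 − x/a)² dx = a/3, ∫₀ᵃ x²(1 − x/a)² dx = a³/30, ∫₀ᵃ x⁴(1 − x/a)² dx = a⁵/105.
State is unnormalized: ∫|φ|² dx = 0.72000, and ∫φ*·x²·φ dx = 0.083981, so ⟨x²⟩ = 0.083981 / 0.72000.
⟨x²⟩ = 0.11664.

0.1166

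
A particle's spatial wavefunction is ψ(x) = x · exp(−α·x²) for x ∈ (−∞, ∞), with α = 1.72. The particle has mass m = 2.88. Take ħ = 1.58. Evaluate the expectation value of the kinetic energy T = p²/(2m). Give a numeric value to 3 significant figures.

2.24

T = −(ħ²/2m) d²/dx², so ⟨T⟩ = −(ħ²/2m) ∫ ψ*·ψ'' dx / ∫|ψ|² dx; with m = 2.88.
Expand each integrand as polynomial × e^(−2αx²) and use ∫x^(2j)·e^(−2αx²) dx = (2j−1)!!/(4α)^j · √(π/(2α)), odd powers → 0; here √(π/(2α)) = 0.95564. Differentiate with the product rule, d/dx e^(−αx²) = −2αx·e^(−αx²).
State is unnormalized: ∫|ψ|² dx = 0.13890, and ∫ψ*·(−ħ²/2m · ψ'') dx = 0.31063, so ⟨T⟩ = 0.31063 / 0.13890.
⟨T⟩ = 2.2364.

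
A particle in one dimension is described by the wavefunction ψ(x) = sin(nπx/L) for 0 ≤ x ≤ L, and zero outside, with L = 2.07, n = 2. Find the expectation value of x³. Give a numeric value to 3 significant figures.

⟨x³⟩ = ∫ x³·|ψ|² dx / ∫|ψ|² dx (integrals over the domain).
With sin²θ = (1 − cos2θ)/2 on 0 ≤ x ≤ L: ∫sin²(nπx/L) dx = L/2, ∫x·sin²(nπx/L) dx = L²/4, ∫x²·sin²(nπx/L) dx = L³·(1/6 − 1/(4n²π²)); higher powers xᵏ the same way, integrating xᵏ·cos(2nπx/L) by parts.
State is unnormalized: ∫|ψ|² dx = 1.0350, and ∫ψ*·x³·ψ dx = 2.1206, so ⟨x³⟩ = 2.1206 / 1.0350.
⟨x³⟩ = 2.0489.

2.05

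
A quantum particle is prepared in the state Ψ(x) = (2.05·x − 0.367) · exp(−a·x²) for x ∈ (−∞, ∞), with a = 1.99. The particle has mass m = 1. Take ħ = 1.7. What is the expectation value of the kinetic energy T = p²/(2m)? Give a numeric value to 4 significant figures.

7.458

T = −(ħ²/2m) d²/dx², so ⟨T⟩ = −(ħ²/2m) ∫ Ψ*·Ψ'' dx / ∫|Ψ|² dx; with m = 1.
Expand each integrand as polynomial × e^(−2ax²) and use ∫x^(2j)·e^(−2ax²) dx = (2j−1)!!/(4a)^j · √(π/(2a)), odd powers → 0; here √(π/(2a)) = 0.88845. Differentiate with the product rule, d/dx e^(−ax²) = −2ax·e^(−ax²).
State is unnormalized: ∫|Ψ|² dx = 0.58872, and ∫Ψ*·(−ħ²/2m · Ψ'') dx = 4.3905, so ⟨T⟩ = 4.3905 / 0.58872.
⟨T⟩ = 7.4577.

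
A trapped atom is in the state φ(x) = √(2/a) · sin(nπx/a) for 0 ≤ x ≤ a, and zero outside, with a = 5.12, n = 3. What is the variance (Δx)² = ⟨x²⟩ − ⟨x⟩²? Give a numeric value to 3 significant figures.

2.04

Compute ⟨x⟩ and ⟨x²⟩ separately, then (Δx)² = ⟨x²⟩ − ⟨x⟩².
With sin²θ = (1 − cos2θ)/2 on 0 ≤ x ≤ a: ∫sin²(nπx/a) dx = a/2, ∫x·sin²(nπx/a) dx = a²/4, ∫x²·sin²(nπx/a) dx = a³·(1/6 − 1/(4n²π²)); higher powers xᵏ the same way, integrating xᵏ·cos(2nπx/a) by parts.
⟨x⟩ = 2.5600 and ⟨x²⟩ = 8.5906.
(Δx)² = 8.5906 − (2.5600)² = 2.0370.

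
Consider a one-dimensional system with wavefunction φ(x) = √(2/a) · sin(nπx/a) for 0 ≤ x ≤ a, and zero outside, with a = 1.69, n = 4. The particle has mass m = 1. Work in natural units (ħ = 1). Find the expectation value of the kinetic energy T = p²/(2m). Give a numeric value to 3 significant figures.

T = −(ħ²/2m) d²/dx², so ⟨T⟩ = −(ħ²/2m) ∫ φ*·φ'' dx; with m = 1.
d/dx sin(nπx/a) = (nπ/a)·cos(nπx/a) and d²/dx² sin(nπx/a) = −(nπ/a)²·sin(nπx/a); on 0 ≤ x ≤ a, ∫sin²(nπx/a) dx = a/2 and ∫sin(nπx/a)·cos(nπx/a) dx = 0.
⟨T⟩ = 27.645.

27.6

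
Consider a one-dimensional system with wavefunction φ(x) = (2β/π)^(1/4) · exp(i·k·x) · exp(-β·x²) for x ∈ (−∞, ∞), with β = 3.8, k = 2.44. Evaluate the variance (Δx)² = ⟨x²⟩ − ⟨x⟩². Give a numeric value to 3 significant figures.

Compute ⟨x⟩ and ⟨x²⟩ separately, then (Δx)² = ⟨x²⟩ − ⟨x⟩².
Gaussian moments: ∫x^(2j)·e^(−2βx²) dx = (2j−1)!!/(4β)^j · √(π/(2β)), odd powers integrate to 0; here √(π/(2β)) = 0.64294.
⟨x⟩ = 0.0000 and ⟨x²⟩ = 0.065789.
(Δx)² = 0.065789 − (0.0000)² = 0.065789.

0.0658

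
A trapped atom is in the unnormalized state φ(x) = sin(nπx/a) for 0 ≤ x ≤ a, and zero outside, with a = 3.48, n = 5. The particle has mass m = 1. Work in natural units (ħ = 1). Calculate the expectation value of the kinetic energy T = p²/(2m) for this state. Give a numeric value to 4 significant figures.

10.19

T = −(ħ²/2m) d²/dx², so ⟨T⟩ = −(ħ²/2m) ∫ φ*·φ'' dx / ∫|φ|² dx; with m = 1.
d/dx sin(nπx/a) = (nπ/a)·cos(nπx/a) and d²/dx² sin(nπx/a) = −(nπ/a)²·sin(nπx/a); on 0 ≤ x ≤ a, ∫sin²(nπx/a) dx = a/2 and ∫sin(nπx/a)·cos(nπx/a) dx = 0.
State is unnormalized: ∫|φ|² dx = 1.7400, and ∫φ*·(−ħ²/2m · φ'') dx = 17.726, so ⟨T⟩ = 17.726 / 1.7400.
⟨T⟩ = 10.187.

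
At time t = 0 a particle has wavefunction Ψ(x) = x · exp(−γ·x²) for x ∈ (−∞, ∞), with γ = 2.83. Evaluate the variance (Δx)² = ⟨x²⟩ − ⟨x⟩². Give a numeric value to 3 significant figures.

0.265

Compute ⟨x⟩ and ⟨x²⟩ separately, then (Δx)² = ⟨x²⟩ − ⟨x⟩².
Expand each integrand as polynomial × e^(−2γx²) and use ∫x^(2j)·e^(−2γx²) dx = (2j−1)!!/(4γ)^j · √(π/(2γ)), odd powers → 0; here √(π/(2γ)) = 0.74502.
Normalization: ∫|Ψ|² dx = 0.065814.
⟨x⟩ = 0.0000 and ⟨x²⟩ = 0.26502.
(Δx)² = 0.26502 − (0.0000)² = 0.26502.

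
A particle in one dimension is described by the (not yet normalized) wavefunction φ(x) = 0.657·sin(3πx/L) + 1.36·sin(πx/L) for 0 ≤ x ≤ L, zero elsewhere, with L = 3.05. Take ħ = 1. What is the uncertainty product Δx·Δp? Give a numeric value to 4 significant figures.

1.327

Δx = √(⟨x²⟩−⟨x⟩²), Δp = √(⟨p²⟩−⟨p⟩²).
On 0 ≤ x ≤ L (j ≠ l): ∫sin²(jπx/L) dx = L/2, ∫sin(jπx/L)·sin(lπx/L) dx = 0; diagonal moments ∫x·sin²(jπx/L) dx = L²/4, ∫x²·sin²(jπx/L) dx = L³·(1/6 − 1/(4j²π²)); cross terms ∫x·sin(jπx/L)·sin(lπx/L) dx = 0 for j + l even and −4jlL²/(π²(j² − l²)²) for j + l odd, ∫x²·sin(jπx/L)·sin(lπx/L) dx = (−1)^(j+l)·4jlL³/(π²(j² − l²)²); higher powers the same way via product-to-sum and parts. d²/dx² sin(jπx/L) = −(jπ/L)²·sin(jπx/L); on 0 ≤ x ≤ L, ∫sin²(jπx/L) dx = L/2 and ∫sin(jπx/L)·sin(lπx/L) dx = 0 for j ≠ l, so only diagonal terms survive in ∫|φ|² and ∫φ·φ″; ∫φ·φ′ dx = [φ²/2] between the walls = 0.
Normalization: ∫|φ|² dx = 3.4789.
⟨x⟩ = 1.5250, ⟨x²⟩ = 2.9857 ⇒ Δx = 0.81245.
⟨p⟩ = 0.0000, ⟨p²⟩ = 2.6670 ⇒ Δp = 1.6331.
Δx·Δp = 1.3268.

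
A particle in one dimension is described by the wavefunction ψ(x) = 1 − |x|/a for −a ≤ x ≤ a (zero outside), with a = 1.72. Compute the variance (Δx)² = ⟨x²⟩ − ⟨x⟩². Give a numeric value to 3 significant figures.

0.296

Compute ⟨x⟩ and ⟨x²⟩ separately, then (Δx)² = ⟨x²⟩ − ⟨x⟩².
ψ is even, so ∫ over [−a, a] = 2∫₀ᵃ with ψ = 1 − x/a there: ∫₀ᵃ (1 − x/a)² dx = a/3, ∫₀ᵃ x²(1 − x/a)² dx = a³/30, ∫₀ᵃ x⁴(1 − x/a)² dx = a⁵/105.
Normalization: ∫|ψ|² dx = 1.1467.
⟨x⟩ = 0.0000 and ⟨x²⟩ = 0.29584.
(Δx)² = 0.29584 − (0.0000)² = 0.29584.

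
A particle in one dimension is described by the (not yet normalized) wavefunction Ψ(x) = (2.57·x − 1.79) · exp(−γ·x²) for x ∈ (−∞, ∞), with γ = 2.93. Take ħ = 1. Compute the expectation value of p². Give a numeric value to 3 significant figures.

3.81

p² Ψ = −ħ² d²Ψ/dx²; ⟨p²⟩ = −ħ² ∫ Ψ*·Ψ'' dx / ∫|Ψ|² dx.
Expand each integrand as polynomial × e^(−2γx²) and use ∫x^(2j)·e^(−2γx²) dx = (2j−1)!!/(4γ)^j · √(π/(2γ)), odd powers → 0; here √(π/(2γ)) = 0.73219. Differentiate with the product rule, d/dx e^(−γx²) = −2γx·e^(−γx²).
State is unnormalized: ∫|Ψ|² dx = 2.7587, and ∫Ψ*·(−ħ² Ψ'') dx = 10.501, so ⟨p²⟩ = 10.501 / 2.7587.
⟨p²⟩ = 3.8065.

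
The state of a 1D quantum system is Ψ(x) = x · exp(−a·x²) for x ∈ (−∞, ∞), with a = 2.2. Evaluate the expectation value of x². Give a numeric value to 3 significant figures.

⟨x²⟩ = ∫ x²·|Ψ|² dx / ∫|Ψ|² dx (integrals over the domain).
Expand each integrand as polynomial × e^(−2ax²) and use ∫x^(2j)·e^(−2ax²) dx = (2j−1)!!/(4a)^j · √(π/(2a)), odd powers → 0; here √(π/(2a)) = 0.84498.
State is unnormalized: ∫|Ψ|² dx = 0.096021, and ∫Ψ*·x²·Ψ dx = 0.032734, so ⟨x²⟩ = 0.032734 / 0.096021.
⟨x²⟩ = 0.34091.

0.341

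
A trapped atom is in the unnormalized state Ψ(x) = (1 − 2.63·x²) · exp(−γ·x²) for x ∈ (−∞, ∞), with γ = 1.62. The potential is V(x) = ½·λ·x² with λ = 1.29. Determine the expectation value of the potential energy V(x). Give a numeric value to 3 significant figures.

⟨V⟩ = ∫ V(x)·|Ψ|² dx / ∫|Ψ|² dx.
Expand each integrand as polynomial × e^(−2γx²) and use ∫x^(2j)·e^(−2γx²) dx = (2j−1)!!/(4γ)^j · √(π/(2γ)), odd powers → 0; here √(π/(2γ)) = 0.98470.
State is unnormalized: ∫|Ψ|² dx = 0.67201, and ∫Ψ*·V(x)·Ψ dx = 0.10151, so ⟨V⟩ = 0.10151 / 0.67201.
⟨V⟩ = 0.15106.

0.151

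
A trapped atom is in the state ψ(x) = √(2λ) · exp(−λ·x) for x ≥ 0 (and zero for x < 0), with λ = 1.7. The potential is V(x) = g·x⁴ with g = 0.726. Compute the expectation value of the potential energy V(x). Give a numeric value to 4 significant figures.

⟨V⟩ = ∫ V(x)·|ψ|² dx.
Every integrand reduces to terms xʲ·e^(−2λx) on [0, ∞); use ∫₀^∞ xʲ·e^(−2λx) dx = j!/(2λ)^(j+1).
⟨V⟩ = 0.13039.

0.1304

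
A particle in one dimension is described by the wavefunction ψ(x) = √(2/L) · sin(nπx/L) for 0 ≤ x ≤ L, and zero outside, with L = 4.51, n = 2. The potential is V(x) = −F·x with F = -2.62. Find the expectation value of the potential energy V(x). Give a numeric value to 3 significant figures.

5.91

⟨V⟩ = ∫ V(x)·|ψ|² dx.
With sin²θ = (1 − cos2θ)/2 on 0 ≤ x ≤ L: ∫sin²(nπx/L) dx = L/2, ∫x·sin²(nπx/L) dx = L²/4, ∫x²·sin²(nπx/L) dx = L³·(1/6 − 1/(4n²π²)); higher powers xᵏ the same way, integrating xᵏ·cos(2nπx/L) by parts.
⟨V⟩ = 5.9081.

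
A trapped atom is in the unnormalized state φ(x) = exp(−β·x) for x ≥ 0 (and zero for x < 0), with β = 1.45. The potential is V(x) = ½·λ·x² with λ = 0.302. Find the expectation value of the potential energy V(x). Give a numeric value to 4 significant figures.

⟨V⟩ = ∫ V(x)·|φ|² dx / ∫|φ|² dx.
Every integrand reduces to terms xʲ·e^(−2βx) on [0, ∞); use ∫₀^∞ xʲ·e^(−2βx) dx = j!/(2β)^(j+1).
State is unnormalized: ∫|φ|² dx = 0.34483, and ∫φ*·V(x)·φ dx = 0.012383, so ⟨V⟩ = 0.012383 / 0.34483.
⟨V⟩ = 0.035910.

0.03591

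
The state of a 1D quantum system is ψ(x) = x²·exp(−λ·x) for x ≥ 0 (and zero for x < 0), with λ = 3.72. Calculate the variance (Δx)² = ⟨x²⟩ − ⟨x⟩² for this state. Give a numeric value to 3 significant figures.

Compute ⟨x⟩ and ⟨x²⟩ separately, then (Δx)² = ⟨x²⟩ − ⟨x⟩².
Every integrand reduces to terms xʲ·e^(−2λx) on [0, ∞); use ∫₀^∞ xʲ·e^(−2λx) dx = j!/(2λ)^(j+1).
Normalization: ∫|ψ|² dx = 0.0010528.
⟨x⟩ = 0.67204 and ⟨x²⟩ = 0.54197.
(Δx)² = 0.54197 − (0.67204)² = 0.090328.

0.0903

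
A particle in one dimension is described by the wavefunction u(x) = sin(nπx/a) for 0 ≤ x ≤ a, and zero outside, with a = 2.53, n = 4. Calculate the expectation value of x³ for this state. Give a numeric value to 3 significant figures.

3.97

⟨x³⟩ = ∫ x³·|u|² dx / ∫|u|² dx (integrals over the domain).
With sin²θ = (1 − cos2θ)/2 on 0 ≤ x ≤ a: ∫sin²(nπx/a) dx = a/2, ∫x·sin²(nπx/a) dx = a²/4, ∫x²·sin²(nπx/a) dx = a³·(1/6 − 1/(4n²π²)); higher powers xᵏ the same way, integrating xᵏ·cos(2nπx/a) by parts.
State is unnormalized: ∫|u|² dx = 1.2650, and ∫u*·x³·u dx = 5.0241, so ⟨x³⟩ = 5.0241 / 1.2650.
⟨x³⟩ = 3.9717.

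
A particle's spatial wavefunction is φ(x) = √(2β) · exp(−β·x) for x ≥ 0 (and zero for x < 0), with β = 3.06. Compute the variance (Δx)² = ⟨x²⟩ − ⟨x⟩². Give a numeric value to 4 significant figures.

Compute ⟨x⟩ and ⟨x²⟩ separately, then (Δx)² = ⟨x²⟩ − ⟨x⟩².
Every integrand reduces to terms xʲ·e^(−2βx) on [0, ∞); use ∫₀^∞ xʲ·e^(−2βx) dx = j!/(2β)^(j+1).
⟨x⟩ = 0.16340 and ⟨x²⟩ = 0.053398.
(Δx)² = 0.053398 − (0.16340)² = 0.026699.

0.02670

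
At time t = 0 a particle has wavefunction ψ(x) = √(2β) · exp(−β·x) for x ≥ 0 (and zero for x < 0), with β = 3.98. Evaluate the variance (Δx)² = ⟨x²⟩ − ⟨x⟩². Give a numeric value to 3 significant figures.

0.0158

Compute ⟨x⟩ and ⟨x²⟩ separately, then (Δx)² = ⟨x²⟩ − ⟨x⟩².
Every integrand reduces to terms xʲ·e^(−2βx) on [0, ∞); use ∫₀^∞ xʲ·e^(−2βx) dx = j!/(2β)^(j+1).
⟨x⟩ = 0.12563 and ⟨x²⟩ = 0.031565.
(Δx)² = 0.031565 − (0.12563)² = 0.015782.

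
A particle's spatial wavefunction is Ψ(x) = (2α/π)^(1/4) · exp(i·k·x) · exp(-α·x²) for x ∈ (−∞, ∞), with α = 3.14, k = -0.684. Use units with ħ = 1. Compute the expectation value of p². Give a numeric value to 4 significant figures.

p² Ψ = −ħ² d²Ψ/dx²; ⟨p²⟩ = −ħ² ∫ Ψ*·Ψ'' dx.
Gaussian moments: ∫x^(2j)·e^(−2αx²) dx = (2j−1)!!/(4α)^j · √(π/(2α)), odd powers integrate to 0; here √(π/(2α)) = 0.70729. Derivatives: Ψ′ = (ik − 2αx)·Ψ, Ψ″ = ((ik − 2αx)² − 2α)·Ψ; the odd-in-x pieces drop out.
⟨p²⟩ = 3.6079.

3.608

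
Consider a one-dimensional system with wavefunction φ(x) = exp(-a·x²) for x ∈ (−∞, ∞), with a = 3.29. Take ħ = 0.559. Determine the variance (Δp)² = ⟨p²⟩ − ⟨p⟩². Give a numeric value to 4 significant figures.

1.028

Compute ⟨p⟩ and ⟨p²⟩ separately; (Δp)² = ⟨p²⟩ − ⟨p⟩².
Gaussian moments: ∫x^(2j)·e^(−2ax²) dx = (2j−1)!!/(4a)^j · √(π/(2a)), odd powers integrate to 0; here √(π/(2a)) = 0.69097. Derivatives: d/dx e^(−ax²) = −2ax·e^(−ax²), d²/dx² e^(−ax²) = (4a²x² − 2a)·e^(−ax²).
Normalization: ∫|φ|² dx = 0.69097.
⟨p⟩ = 0.0000 and ⟨p²⟩ = 1.0281.
(Δp)² = 1.0281 − (0.0000)² = 1.0281.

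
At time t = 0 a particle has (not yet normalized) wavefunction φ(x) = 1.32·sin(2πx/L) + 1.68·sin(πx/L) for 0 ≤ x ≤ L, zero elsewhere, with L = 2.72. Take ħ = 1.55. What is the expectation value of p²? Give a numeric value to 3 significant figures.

6.88

p² φ = −ħ² d²φ/dx²; ⟨p²⟩ = −ħ² ∫ φ*·φ'' dx / ∫|φ|² dx.
d²/dx² sin(jπx/L) = −(jπ/L)²·sin(jπx/L); on 0 ≤ x ≤ L, ∫sin²(jπx/L) dx = L/2 and ∫sin(jπx/L)·sin(lπx/L) dx = 0 for j ≠ l, so only diagonal terms survive in ∫|φ|² and ∫φ·φ″; ∫φ·φ′ dx = [φ²/2] between the walls = 0.
State is unnormalized: ∫|φ|² dx = 6.2081, and ∫φ*·(−ħ² φ'') dx = 42.681, so ⟨p²⟩ = 42.681 / 6.2081.
⟨p²⟩ = 6.8750.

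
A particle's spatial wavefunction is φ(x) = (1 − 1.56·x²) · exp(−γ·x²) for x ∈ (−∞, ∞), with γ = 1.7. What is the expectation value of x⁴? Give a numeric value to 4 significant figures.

⟨x⁴⟩ = ∫ x⁴·|φ|² dx / ∫|φ|² dx (integrals over the domain).
Expand each integrand as polynomial × e^(−2γx²) and use ∫x^(2j)·e^(−2γx²) dx = (2j−1)!!/(4γ)^j · √(π/(2γ)), odd powers → 0; here √(π/(2γ)) = 0.96125.
State is unnormalized: ∫|φ|² dx = 0.67198, and ∫φ*·x⁴·φ dx = 0.034171, so ⟨x⁴⟩ = 0.034171 / 0.67198.
⟨x⁴⟩ = 0.050852.

0.05085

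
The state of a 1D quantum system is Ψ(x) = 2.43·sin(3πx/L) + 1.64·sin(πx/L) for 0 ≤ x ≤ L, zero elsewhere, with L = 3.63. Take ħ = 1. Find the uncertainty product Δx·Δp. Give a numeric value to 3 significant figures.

Δx = √(⟨x²⟩−⟨x⟩²), Δp = √(⟨p²⟩−⟨p⟩²).
On 0 ≤ x ≤ L (j ≠ l): ∫sin²(jπx/L) dx = L/2, ∫sin(jπx/L)·sin(lπx/L) dx = 0; diagonal moments ∫x·sin²(jπx/L) dx = L²/4, ∫x²·sin²(jπx/L) dx = L³·(1/6 − 1/(4j²π²)); cross terms ∫x·sin(jπx/L)·sin(lπx/L) dx = 0 for j + l even and −4jlL²/(π²(j² − l²)²) for j + l odd, ∫x²·sin(jπx/L)·sin(lπx/L) dx = (−1)^(j+l)·4jlL³/(π²(j² − l²)²); higher powers the same way via product-to-sum and parts. d²/dx² sin(jπx/L) = −(jπ/L)²·sin(jπx/L); on 0 ≤ x ≤ L, ∫sin²(jπx/L) dx = L/2 and ∫sin(jπx/L)·sin(lπx/L) dx = 0 for j ≠ l, so only diagonal terms survive in ∫|Ψ|² and ∫Ψ·Ψ″; ∫Ψ·Ψ′ dx = [Ψ²/2] between the walls = 0.
Normalization: ∫|Ψ|² dx = 15.599.
⟨x⟩ = 1.8150, ⟨x²⟩ = 4.5967 ⇒ Δx = 1.1413.
⟨p⟩ = 0.0000, ⟨p²⟩ = 4.8659 ⇒ Δp = 2.2059.
Δx·Δp = 2.5175.

2.52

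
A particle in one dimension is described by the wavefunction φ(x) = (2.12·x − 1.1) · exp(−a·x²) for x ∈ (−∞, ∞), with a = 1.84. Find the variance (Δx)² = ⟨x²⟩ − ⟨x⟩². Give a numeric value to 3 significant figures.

Compute ⟨x⟩ and ⟨x²⟩ separately, then (Δx)² = ⟨x²⟩ − ⟨x⟩².
Expand each integrand as polynomial × e^(−2ax²) and use ∫x^(2j)·e^(−2ax²) dx = (2j−1)!!/(4a)^j · √(π/(2a)), odd powers → 0; here √(π/(2a)) = 0.92396.
Normalization: ∫|φ|² dx = 1.6822.
⟨x⟩ = -0.34806 and ⟨x²⟩ = 0.22701.
(Δx)² = 0.22701 − (-0.34806)² = 0.10587.

0.106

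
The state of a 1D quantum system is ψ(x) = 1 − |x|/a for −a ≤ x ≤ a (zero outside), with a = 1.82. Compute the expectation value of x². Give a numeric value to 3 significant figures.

⟨x²⟩ = ∫ x²·|ψ|² dx / ∫|ψ|² dx (integrals over the domain).
ψ is even, so ∫ over [−a, a] = 2∫₀ᵃ with ψ = 1 − x/a there: ∫₀ᵃ (1 − x/a)² dx = a/3, ∫₀ᵃ x²(1 − x/a)² dx = a³/30, ∫₀ᵃ x⁴(1 − x/a)² dx = a⁵/105.
State is unnormalized: ∫|ψ|² dx = 1.2133, and ∫ψ*·x²·ψ dx = 0.40190, so ⟨x²⟩ = 0.40190 / 1.2133.
⟨x²⟩ = 0.33124.

0.331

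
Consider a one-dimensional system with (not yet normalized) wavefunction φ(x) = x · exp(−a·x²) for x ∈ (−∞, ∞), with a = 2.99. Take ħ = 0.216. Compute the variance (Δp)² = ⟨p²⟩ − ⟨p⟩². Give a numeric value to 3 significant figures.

0.419

Compute ⟨p⟩ and ⟨p²⟩ separately; (Δp)² = ⟨p²⟩ − ⟨p⟩².
Expand each integrand as polynomial × e^(−2ax²) and use ∫x^(2j)·e^(−2ax²) dx = (2j−1)!!/(4a)^j · √(π/(2a)), odd powers → 0; here √(π/(2a)) = 0.72481. Differentiate with the product rule, d/dx e^(−ax²) = −2ax·e^(−ax²).
Normalization: ∫|φ|² dx = 0.060603.
⟨p⟩ = 0.0000 and ⟨p²⟩ = 0.41850.
(Δp)² = 0.41850 − (0.0000)² = 0.41850.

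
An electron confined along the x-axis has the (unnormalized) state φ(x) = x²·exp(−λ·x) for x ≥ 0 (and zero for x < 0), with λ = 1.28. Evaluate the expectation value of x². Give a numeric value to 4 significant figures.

⟨x²⟩ = ∫ x²·|φ|² dx / ∫|φ|² dx (integrals over the domain).
Every integrand reduces to terms xʲ·e^(−2λx) on [0, ∞); use ∫₀^∞ xʲ·e^(−2λx) dx = j!/(2λ)^(j+1).
State is unnormalized: ∫|φ|² dx = 0.21828, and ∫φ*·x²·φ dx = 0.99920, so ⟨x²⟩ = 0.99920 / 0.21828.
⟨x²⟩ = 4.5776.

4.578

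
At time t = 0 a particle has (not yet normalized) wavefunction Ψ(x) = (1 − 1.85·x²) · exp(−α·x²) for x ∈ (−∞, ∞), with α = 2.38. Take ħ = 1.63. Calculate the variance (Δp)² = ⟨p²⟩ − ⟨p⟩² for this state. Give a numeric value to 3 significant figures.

14.4

Compute ⟨p⟩ and ⟨p²⟩ separately; (Δp)² = ⟨p²⟩ − ⟨p⟩².
Expand each integrand as polynomial × e^(−2αx²) and use ∫x^(2j)·e^(−2αx²) dx = (2j−1)!!/(4α)^j · √(π/(2α)), odd powers → 0; here √(π/(2α)) = 0.81240. Differentiate with the product rule, d/dx e^(−αx²) = −2αx·e^(−αx²).
Normalization: ∫|Ψ|² dx = 0.58870.
⟨p⟩ = 0.0000 and ⟨p²⟩ = 14.425.
(Δp)² = 14.425 − (0.0000)² = 14.425.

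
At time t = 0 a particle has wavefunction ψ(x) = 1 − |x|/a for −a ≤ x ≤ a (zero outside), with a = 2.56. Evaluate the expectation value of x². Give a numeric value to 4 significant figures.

0.6554

⟨x²⟩ = ∫ x²·|ψ|² dx / ∫|ψ|² dx (integrals over the domain).
ψ is even, so ∫ over [−a, a] = 2∫₀ᵃ with ψ = 1 − x/a there: ∫₀ᵃ (1 − x/a)² dx = a/3, ∫₀ᵃ x²(1 − x/a)² dx = a³/30, ∫₀ᵃ x⁴(1 − x/a)² dx = a⁵/105.
State is unnormalized: ∫|ψ|² dx = 1.7067, and ∫ψ*·x²·ψ dx = 1.1185, so ⟨x²⟩ = 1.1185 / 1.7067.
⟨x²⟩ = 0.65536.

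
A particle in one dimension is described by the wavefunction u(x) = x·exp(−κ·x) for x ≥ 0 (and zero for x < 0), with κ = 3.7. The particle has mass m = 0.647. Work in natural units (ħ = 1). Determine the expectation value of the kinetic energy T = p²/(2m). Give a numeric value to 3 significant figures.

T = −(ħ²/2m) d²/dx², so ⟨T⟩ = −(ħ²/2m) ∫ u*·u'' dx / ∫|u|² dx; with m = 0.647.
Differentiate x·exp(−κ·x) with the product rule; every integrand then reduces to terms xʲ·e^(−2κx) on [0, ∞), with ∫₀^∞ xʲ·e^(−2κx) dx = j!/(2κ)^(j+1).
State is unnormalized: ∫|u|² dx = 0.0049355, and ∫u*·(−ħ²/2m · u'') dx = 0.052216, so ⟨T⟩ = 0.052216 / 0.0049355.
⟨T⟩ = 10.580.

10.6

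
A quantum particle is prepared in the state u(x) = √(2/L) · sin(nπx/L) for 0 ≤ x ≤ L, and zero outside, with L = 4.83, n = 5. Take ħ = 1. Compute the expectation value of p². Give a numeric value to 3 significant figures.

10.6

p² u = −ħ² d²u/dx²; ⟨p²⟩ = −ħ² ∫ u*·u'' dx.
d/dx sin(nπx/L) = (nπ/L)·cos(nπx/L) and d²/dx² sin(nπx/L) = −(nπ/L)²·sin(nπx/L); on 0 ≤ x ≤ L, ∫sin²(nπx/L) dx = L/2 and ∫sin(nπx/L)·cos(nπx/L) dx = 0.
⟨p²⟩ = 10.577.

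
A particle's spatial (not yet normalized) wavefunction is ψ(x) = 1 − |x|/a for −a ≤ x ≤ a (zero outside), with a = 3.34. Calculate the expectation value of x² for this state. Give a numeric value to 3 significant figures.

1.12

⟨x²⟩ = ∫ x²·|ψ|² dx / ∫|ψ|² dx (integrals over the domain).
ψ is even, so ∫ over [−a, a] = 2∫₀ᵃ with ψ = 1 − x/a there: ∫₀ᵃ (1 − x/a)² dx = a/3, ∫₀ᵃ x²(1 − x/a)² dx = a³/30, ∫₀ᵃ x⁴(1 − x/a)² dx = a⁵/105.
State is unnormalized: ∫|ψ|² dx = 2.2267, and ∫ψ*·x²·ψ dx = 2.4840, so ⟨x²⟩ = 2.4840 / 2.2267.
⟨x²⟩ = 1.1156.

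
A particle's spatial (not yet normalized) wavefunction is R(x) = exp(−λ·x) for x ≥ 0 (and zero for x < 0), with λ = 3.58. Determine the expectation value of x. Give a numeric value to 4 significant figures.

⟨x⟩ = ∫ x·|R|² dx / ∫|R|² dx (integrals over the domain).
Every integrand reduces to terms xʲ·e^(−2λx) on [0, ∞); use ∫₀^∞ xʲ·e^(−2λx) dx = j!/(2λ)^(j+1).
State is unnormalized: ∫|R|² dx = 0.13966, and ∫R*·x·R dx = 0.019506, so ⟨x⟩ = 0.019506 / 0.13966.
⟨x⟩ = 0.13966.

0.1397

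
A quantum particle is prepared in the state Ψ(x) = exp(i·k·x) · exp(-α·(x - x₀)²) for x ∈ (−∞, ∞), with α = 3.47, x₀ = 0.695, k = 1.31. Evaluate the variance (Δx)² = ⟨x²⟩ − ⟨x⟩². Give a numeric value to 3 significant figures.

0.0720

Compute ⟨x⟩ and ⟨x²⟩ separately, then (Δx)² = ⟨x²⟩ − ⟨x⟩².
Gaussian moments (u = x − x₀): ∫u^(2j)·e^(−2αu²) du = (2j−1)!!/(4α)^j · √(π/(2α)), odd powers integrate to 0; here √(π/(2α)) = 0.67281.
Normalization: ∫|Ψ|² dx = 0.67281.
⟨x⟩ = 0.69500 and ⟨x²⟩ = 0.55507.
(Δx)² = 0.55507 − (0.69500)² = 0.072046.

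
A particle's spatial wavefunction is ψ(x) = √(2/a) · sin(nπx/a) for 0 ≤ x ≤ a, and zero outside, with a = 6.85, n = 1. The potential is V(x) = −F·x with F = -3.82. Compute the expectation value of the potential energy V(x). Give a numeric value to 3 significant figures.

13.1

⟨V⟩ = ∫ V(x)·|ψ|² dx.
With sin²θ = (1 − cos2θ)/2 on 0 ≤ x ≤ a: ∫sin²(nπx/a) dx = a/2, ∫x·sin²(nπx/a) dx = a²/4, ∫x²·sin²(nπx/a) dx = a³·(1/6 − 1/(4n²π²)); higher powers xᵏ the same way, integrating xᵏ·cos(2nπx/a) by parts.
⟨V⟩ = 13.084.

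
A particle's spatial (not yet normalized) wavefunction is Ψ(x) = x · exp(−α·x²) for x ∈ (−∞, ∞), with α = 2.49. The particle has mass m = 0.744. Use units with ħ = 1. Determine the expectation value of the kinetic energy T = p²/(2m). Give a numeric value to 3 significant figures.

5.02

T = −(ħ²/2m) d²/dx², so ⟨T⟩ = −(ħ²/2m) ∫ Ψ*·Ψ'' dx / ∫|Ψ|² dx; with m = 0.744.
Expand each integrand as polynomial × e^(−2αx²) and use ∫x^(2j)·e^(−2αx²) dx = (2j−1)!!/(4α)^j · √(π/(2α)), odd powers → 0; here √(π/(2α)) = 0.79426. Differentiate with the product rule, d/dx e^(−αx²) = −2αx·e^(−αx²).
State is unnormalized: ∫|Ψ|² dx = 0.079745, and ∫Ψ*·(−ħ²/2m · Ψ'') dx = 0.40033, so ⟨T⟩ = 0.40033 / 0.079745.
⟨T⟩ = 5.0202.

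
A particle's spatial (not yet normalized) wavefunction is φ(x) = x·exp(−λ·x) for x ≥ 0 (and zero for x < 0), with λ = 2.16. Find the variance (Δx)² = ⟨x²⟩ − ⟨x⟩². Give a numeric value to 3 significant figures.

Compute ⟨x⟩ and ⟨x²⟩ separately, then (Δx)² = ⟨x²⟩ − ⟨x⟩².
Every integrand reduces to terms xʲ·e^(−2λx) on [0, ∞); use ∫₀^∞ xʲ·e^(−2λx) dx = j!/(2λ)^(j+1).
Normalization: ∫|φ|² dx = 0.024807.
⟨x⟩ = 0.69444 and ⟨x²⟩ = 0.64300.
(Δx)² = 0.64300 − (0.69444)² = 0.16075.

0.161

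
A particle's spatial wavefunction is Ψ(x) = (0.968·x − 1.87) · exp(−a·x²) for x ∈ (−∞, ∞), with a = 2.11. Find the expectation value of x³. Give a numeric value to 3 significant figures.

-0.0423

⟨x³⟩ = ∫ x³·|Ψ|² dx / ∫|Ψ|² dx (integrals over the domain).
Expand each integrand as polynomial × e^(−2ax²) and use ∫x^(2j)·e^(−2ax²) dx = (2j−1)!!/(4a)^j · √(π/(2a)), odd powers → 0; here √(π/(2a)) = 0.86282.
State is unnormalized: ∫|Ψ|² dx = 3.1130, and ∫Ψ*·x³·Ψ dx = -0.13155, so ⟨x³⟩ = -0.13155 / 3.1130.
⟨x³⟩ = -0.042260.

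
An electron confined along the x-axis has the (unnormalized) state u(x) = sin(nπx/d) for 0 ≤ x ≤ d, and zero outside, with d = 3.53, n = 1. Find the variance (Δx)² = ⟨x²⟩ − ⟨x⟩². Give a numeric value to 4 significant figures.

Compute ⟨x⟩ and ⟨x²⟩ separately, then (Δx)² = ⟨x²⟩ − ⟨x⟩².
With sin²θ = (1 − cos2θ)/2 on 0 ≤ x ≤ d: ∫sin²(nπx/d) dx = d/2, ∫x·sin²(nπx/d) dx = d²/4, ∫x²·sin²(nπx/d) dx = d³·(1/6 − 1/(4n²π²)); higher powers xᵏ the same way, integrating xᵏ·cos(2nπx/d) by parts.
Normalization: ∫|u|² dx = 1.7650.
⟨x⟩ = 1.7650 and ⟨x²⟩ = 3.5224.
(Δx)² = 3.5224 − (1.7650)² = 0.40713.

0.4071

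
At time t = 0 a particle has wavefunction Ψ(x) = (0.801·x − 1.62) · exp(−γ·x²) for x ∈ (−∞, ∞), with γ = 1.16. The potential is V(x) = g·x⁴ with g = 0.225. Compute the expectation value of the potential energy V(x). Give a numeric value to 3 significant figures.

0.0376

⟨V⟩ = ∫ V(x)·|Ψ|² dx / ∫|Ψ|² dx.
Expand each integrand as polynomial × e^(−2γx²) and use ∫x^(2j)·e^(−2γx²) dx = (2j−1)!!/(4γ)^j · √(π/(2γ)), odd powers → 0; here √(π/(2γ)) = 1.1637.
State is unnormalized: ∫|Ψ|² dx = 3.2149, and ∫Ψ*·V(x)·Ψ dx = 0.12097, so ⟨V⟩ = 0.12097 / 3.2149.
⟨V⟩ = 0.037629.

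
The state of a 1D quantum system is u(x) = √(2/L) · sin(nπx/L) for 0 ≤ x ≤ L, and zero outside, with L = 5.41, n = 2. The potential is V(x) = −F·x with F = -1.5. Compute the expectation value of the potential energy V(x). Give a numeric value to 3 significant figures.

⟨V⟩ = ∫ V(x)·|u|² dx.
With sin²θ = (1 − cos2θ)/2 on 0 ≤ x ≤ L: ∫sin²(nπx/L) dx = L/2, ∫x·sin²(nπx/L) dx = L²/4, ∫x²·sin²(nπx/L) dx = L³·(1/6 − 1/(4n²π²)); higher powers xᵏ the same way, integrating xᵏ·cos(2nπx/L) by parts.
⟨V⟩ = 4.0575.

4.06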